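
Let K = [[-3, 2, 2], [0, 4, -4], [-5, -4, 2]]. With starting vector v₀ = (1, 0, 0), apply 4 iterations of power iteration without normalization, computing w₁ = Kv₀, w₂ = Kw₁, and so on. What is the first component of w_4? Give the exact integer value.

w1 = Kv₀ = (-3, 0, -5)
w2 = Kw1 = (-1, 20, 5)
w3 = Kw2 = (53, 60, -65)
w4 = Kw3 = (-169, 500, -635)
The requested component of w4 is -169.

-169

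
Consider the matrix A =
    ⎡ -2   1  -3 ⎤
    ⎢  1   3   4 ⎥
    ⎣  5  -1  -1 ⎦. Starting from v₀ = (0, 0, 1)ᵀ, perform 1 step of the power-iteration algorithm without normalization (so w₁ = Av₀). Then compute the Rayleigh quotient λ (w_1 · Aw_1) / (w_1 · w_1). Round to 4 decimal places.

λ ≈ -0.0385

w1 = Av₀ = ((-2)·0 + 1·0 + (-3)·1; 1·0 + 3·0 + 4·1; 5·0 + (-1)·0 + (-1)·1) = (-3, 4, -1)
Aw1 = (13, 5, -18)
w1·Aw1 = (-3)·13 + 4·5 + (-1)·(-18) = -1; w1·w1 = (-3)·(-3) + 4·4 + (-1)·(-1) = 26
λ ≈ -1/26 = -0.0385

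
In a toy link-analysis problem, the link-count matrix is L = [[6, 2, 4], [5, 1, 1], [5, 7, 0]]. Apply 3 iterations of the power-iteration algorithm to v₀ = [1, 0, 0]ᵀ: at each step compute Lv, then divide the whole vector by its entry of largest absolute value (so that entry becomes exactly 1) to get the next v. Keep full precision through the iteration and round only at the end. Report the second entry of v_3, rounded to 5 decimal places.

0.59103

Lv0 = (6.000000, 5.000000, 5.000000); divide by 6.000000 → v1 = (1.000000, 0.833333, 0.833333)
Lv1 = (11.000000, 6.666667, 10.833333); divide by 11.000000 → v2 = (1.000000, 0.606061, 0.984848)
Lv2 = (11.151515, 6.590909, 9.242424); divide by 11.151515 → v3 = (1.000000, 0.591033, 0.828804)
Requested entry of v3: 435/736 = 0.59103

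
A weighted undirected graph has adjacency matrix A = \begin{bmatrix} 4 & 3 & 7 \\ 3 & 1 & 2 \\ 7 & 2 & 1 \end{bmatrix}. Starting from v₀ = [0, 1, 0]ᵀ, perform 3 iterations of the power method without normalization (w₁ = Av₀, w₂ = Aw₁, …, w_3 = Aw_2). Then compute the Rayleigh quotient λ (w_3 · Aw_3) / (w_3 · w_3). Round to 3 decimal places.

w1 = Av₀ = (4·0 + 3·1 + 7·0; 3·0 + 1·1 + 2·0; 7·0 + 2·1 + 1·0) = (3, 1, 2)
w2 = Aw1 = (4·3 + 3·1 + 7·2; 3·3 + 1·1 + 2·2; 7·3 + 2·1 + 1·2) = (29, 14, 25)
w3 = Aw2 = (333, 151, 256)
Aw3 = (3577, 1662, 2889)
w3·Aw3 = 333·3577 + 151·1662 + 256·2889 = 2181687; w3·w3 = 333·333 + 151·151 + 256·256 = 199226
λ ≈ 2181687/199226 = 10.951

10.951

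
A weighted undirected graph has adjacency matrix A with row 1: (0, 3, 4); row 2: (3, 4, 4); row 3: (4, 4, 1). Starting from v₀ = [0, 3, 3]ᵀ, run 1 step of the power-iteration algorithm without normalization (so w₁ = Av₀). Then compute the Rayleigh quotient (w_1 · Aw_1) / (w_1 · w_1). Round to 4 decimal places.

w1 = Av₀ = (21, 24, 15)
Aw1 = (132, 219, 195)
w1·Aw1 = 21·132 + 24·219 + 15·195 = 10953; w1·w1 = 21·21 + 24·24 + 15·15 = 1242
λ ≈ 10953/1242 = 8.8188

λ ≈ 8.8188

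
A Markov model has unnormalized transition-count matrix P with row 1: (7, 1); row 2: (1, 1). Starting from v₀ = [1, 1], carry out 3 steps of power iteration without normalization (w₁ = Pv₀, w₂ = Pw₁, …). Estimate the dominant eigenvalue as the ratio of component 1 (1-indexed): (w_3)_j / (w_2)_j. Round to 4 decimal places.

λ ≈ 7.1724

w1 = Pv₀ = (7·1 + 1·1; 1·1 + 1·1) = (8, 2)
w2 = Pw1 = (7·8 + 1·2; 1·8 + 1·2) = (58, 10)
w3 = Pw2 = (416, 68)
Ratio at component: 416 / 58 = 7.1724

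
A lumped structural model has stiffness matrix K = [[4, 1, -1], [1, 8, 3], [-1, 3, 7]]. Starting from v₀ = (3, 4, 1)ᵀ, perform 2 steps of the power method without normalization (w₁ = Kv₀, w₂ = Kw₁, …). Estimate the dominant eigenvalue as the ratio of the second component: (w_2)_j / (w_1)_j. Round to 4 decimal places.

λ ≈ 9.6579

w1 = Kv₀ = (4·3 + 1·4 + (-1)·1; 1·3 + 8·4 + 3·1; (-1)·3 + 3·4 + 7·1) = (15, 38, 16)
w2 = Kw1 = (4·15 + 1·38 + (-1)·16; 1·15 + 8·38 + 3·16; (-1)·15 + 3·38 + 7·16) = (82, 367, 211)
Ratio at component: 367 / 38 = 9.6579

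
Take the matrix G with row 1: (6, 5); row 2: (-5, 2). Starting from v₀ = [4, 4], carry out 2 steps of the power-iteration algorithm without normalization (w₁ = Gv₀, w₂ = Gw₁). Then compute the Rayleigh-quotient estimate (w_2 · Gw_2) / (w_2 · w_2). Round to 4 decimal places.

3.6457

w1 = Gv₀ = (44, -12)
w2 = Gw1 = (204, -244)
Gw2 = (4, -1508)
w2·Gw2 = 204·4 + (-244)·(-1508) = 368768; w2·w2 = 204·204 + (-244)·(-244) = 101152
λ ≈ 368768/101152 = 3.6457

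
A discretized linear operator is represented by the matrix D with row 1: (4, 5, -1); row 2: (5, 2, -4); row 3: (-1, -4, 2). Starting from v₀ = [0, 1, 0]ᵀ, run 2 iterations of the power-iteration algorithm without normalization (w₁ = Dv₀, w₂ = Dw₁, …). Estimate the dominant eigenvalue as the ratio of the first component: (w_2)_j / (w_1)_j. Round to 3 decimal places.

λ ≈ 6.800

w1 = Dv₀ = (5, 2, -4)
w2 = Dw1 = (34, 45, -21)
Ratio at component: 34 / 5 = 6.800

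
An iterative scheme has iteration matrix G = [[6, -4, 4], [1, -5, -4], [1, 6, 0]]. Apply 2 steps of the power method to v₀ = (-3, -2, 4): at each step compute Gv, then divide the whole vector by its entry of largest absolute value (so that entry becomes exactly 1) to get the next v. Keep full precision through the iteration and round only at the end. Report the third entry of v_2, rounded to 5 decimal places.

-0.43243

Gv0 = (6.000000, -9.000000, -15.000000); divide by -15.000000 → v1 = (-0.400000, 0.600000, 1.000000)
Gv1 = (-0.800000, -7.400000, 3.200000); divide by -7.400000 → v2 = (0.108108, 1.000000, -0.432432)
Requested entry of v2: -48/111 = -0.43243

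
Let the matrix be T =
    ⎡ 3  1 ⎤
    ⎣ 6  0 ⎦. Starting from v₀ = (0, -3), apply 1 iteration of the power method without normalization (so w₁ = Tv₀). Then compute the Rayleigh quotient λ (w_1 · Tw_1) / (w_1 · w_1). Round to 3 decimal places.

3.000

w1 = Tv₀ = (3·0 + 1·(-3); 6·0 + 0·(-3)) = (-3, 0)
Tw1 = (-9, -18)
w1·Tw1 = (-3)·(-9) + 0·(-18) = 27; w1·w1 = (-3)·(-3) + 0·0 = 9
λ ≈ 27/9 = 3.000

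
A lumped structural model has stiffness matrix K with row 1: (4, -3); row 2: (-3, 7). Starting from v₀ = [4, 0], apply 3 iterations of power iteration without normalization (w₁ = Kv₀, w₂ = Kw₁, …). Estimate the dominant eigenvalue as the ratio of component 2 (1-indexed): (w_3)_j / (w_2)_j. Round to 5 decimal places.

w1 = Kv₀ = (16, -12)
w2 = Kw1 = (100, -132)
w3 = Kw2 = (796, -1224)
Ratio at component: -1224 / -132 = 9.27273

9.27273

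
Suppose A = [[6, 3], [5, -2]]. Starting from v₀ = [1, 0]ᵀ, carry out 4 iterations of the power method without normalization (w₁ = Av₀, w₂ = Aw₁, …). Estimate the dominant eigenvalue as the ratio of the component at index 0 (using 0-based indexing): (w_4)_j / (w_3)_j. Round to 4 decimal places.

w1 = Av₀ = (6, 5)
w2 = Aw1 = (51, 20)
w3 = Aw2 = (366, 215)
w4 = Aw3 = (2841, 1400)
Ratio at component: 2841 / 366 = 7.7623

λ ≈ 7.7623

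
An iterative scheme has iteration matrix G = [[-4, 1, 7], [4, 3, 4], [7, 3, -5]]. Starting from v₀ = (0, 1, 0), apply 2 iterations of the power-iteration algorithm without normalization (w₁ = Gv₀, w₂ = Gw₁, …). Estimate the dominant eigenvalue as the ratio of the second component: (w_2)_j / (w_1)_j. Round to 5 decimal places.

8.33333

w1 = Gv₀ = (1, 3, 3)
w2 = Gw1 = (20, 25, 1)
Ratio at component: 25 / 3 = 8.33333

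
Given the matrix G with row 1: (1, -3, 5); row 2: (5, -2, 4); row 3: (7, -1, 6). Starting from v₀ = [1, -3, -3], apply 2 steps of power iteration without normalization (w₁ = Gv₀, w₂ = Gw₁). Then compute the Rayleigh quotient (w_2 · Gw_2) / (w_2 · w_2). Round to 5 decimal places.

λ ≈ 8.29810

w1 = Gv₀ = (1·1 + (-3)·(-3) + 5·(-3); 5·1 + (-2)·(-3) + 4·(-3); 7·1 + (-1)·(-3) + 6·(-3)) = (-5, -1, -8)
w2 = Gw1 = (1·(-5) + (-3)·(-1) + 5·(-8); 5·(-5) + (-2)·(-1) + 4·(-8); 7·(-5) + (-1)·(-1) + 6·(-8)) = (-42, -55, -82)
Gw2 = (-287, -428, -731)
w2·Gw2 = (-42)·(-287) + (-55)·(-428) + (-82)·(-731) = 95536; w2·w2 = (-42)·(-42) + (-55)·(-55) + (-82)·(-82) = 11513
λ ≈ 95536/11513 = 8.29810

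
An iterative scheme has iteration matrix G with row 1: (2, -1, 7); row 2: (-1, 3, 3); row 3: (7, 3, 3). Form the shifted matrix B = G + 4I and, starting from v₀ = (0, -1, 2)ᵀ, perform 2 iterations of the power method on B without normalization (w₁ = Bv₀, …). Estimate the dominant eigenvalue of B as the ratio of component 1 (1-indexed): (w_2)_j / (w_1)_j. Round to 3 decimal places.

B = G + 4I has rows (6, -1, 7); (-1, 7, 3); (7, 3, 7)
w1 = Bv₀ = (15, -1, 11)
w2 = Bw1 = (168, 11, 179)
Ratio: 168/15 = 11.200

11.200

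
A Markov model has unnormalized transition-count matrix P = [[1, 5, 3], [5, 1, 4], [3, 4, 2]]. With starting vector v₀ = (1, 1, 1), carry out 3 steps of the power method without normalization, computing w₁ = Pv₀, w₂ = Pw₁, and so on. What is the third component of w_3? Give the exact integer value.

792

w1 = Pv₀ = (9, 10, 9)
w2 = Pw1 = (86, 91, 85)
w3 = Pw2 = (796, 861, 792)
The requested component of w3 is 792.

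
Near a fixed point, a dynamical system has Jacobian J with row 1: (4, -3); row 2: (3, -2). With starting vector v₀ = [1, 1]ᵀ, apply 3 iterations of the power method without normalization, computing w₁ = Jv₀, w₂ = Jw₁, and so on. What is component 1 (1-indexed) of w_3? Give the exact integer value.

1

w1 = Jv₀ = (4·1 + (-3)·1; 3·1 + (-2)·1) = (1, 1)
w2 = Jw1 = (4·1 + (-3)·1; 3·1 + (-2)·1) = (1, 1)
w3 = Jw2 = (1, 1)
The requested component of w3 is 1.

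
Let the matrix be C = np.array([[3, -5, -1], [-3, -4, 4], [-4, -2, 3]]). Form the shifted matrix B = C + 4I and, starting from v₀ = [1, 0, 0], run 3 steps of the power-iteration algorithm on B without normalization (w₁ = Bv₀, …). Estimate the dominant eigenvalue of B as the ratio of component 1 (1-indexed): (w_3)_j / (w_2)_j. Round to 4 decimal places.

B = C + 4I has rows (7, -5, -1); (-3, 0, 4); (-4, -2, 7)
w1 = Bv₀ = (7·1 + (-5)·0 + (-1)·0; (-3)·1 + 0·0 + 4·0; (-4)·1 + (-2)·0 + 7·0) = (7, -3, -4)
w2 = Bw1 = (7·7 + (-5)·(-3) + (-1)·(-4); (-3)·7 + 0·(-3) + 4·(-4); (-4)·7 + (-2)·(-3) + 7·(-4)) = (68, -37, -50)
w3 = Bw2 = (711, -404, -548)
Ratio: 711/68 = 10.4559

10.4559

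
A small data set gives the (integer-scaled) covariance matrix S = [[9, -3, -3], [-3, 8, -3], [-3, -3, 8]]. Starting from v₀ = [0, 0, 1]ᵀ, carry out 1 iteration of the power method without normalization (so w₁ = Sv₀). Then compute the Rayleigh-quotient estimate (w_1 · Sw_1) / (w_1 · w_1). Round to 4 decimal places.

w1 = Sv₀ = (-3, -3, 8)
Sw1 = (-42, -39, 82)
w1·Sw1 = (-3)·(-42) + (-3)·(-39) + 8·82 = 899; w1·w1 = (-3)·(-3) + (-3)·(-3) + 8·8 = 82
λ ≈ 899/82 = 10.9634

λ ≈ 10.9634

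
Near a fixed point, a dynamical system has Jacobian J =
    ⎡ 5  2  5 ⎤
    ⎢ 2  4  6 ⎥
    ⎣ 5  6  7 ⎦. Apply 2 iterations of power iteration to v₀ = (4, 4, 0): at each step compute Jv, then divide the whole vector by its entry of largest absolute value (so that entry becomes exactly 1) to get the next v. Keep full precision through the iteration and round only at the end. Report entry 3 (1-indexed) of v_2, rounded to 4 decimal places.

1.0000

Jv0 = (28.00000, 24.00000, 44.00000); divide by 44.00000 → v1 = (0.63636, 0.54545, 1.00000)
Jv1 = (9.27273, 9.45455, 13.45455); divide by 13.45455 → v2 = (0.68919, 0.70270, 1.00000)
Requested entry of v2: 592/592 = 1.0000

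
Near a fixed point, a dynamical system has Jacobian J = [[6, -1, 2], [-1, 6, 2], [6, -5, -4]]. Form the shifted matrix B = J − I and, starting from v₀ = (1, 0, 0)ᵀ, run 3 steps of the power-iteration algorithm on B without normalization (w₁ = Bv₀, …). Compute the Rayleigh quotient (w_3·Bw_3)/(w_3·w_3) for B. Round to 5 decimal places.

B = J − I has rows (5, -1, 2); (-1, 5, 2); (6, -5, -5)
w1 = Bv₀ = (5·1 + (-1)·0 + 2·0; (-1)·1 + 5·0 + 2·0; 6·1 + (-5)·0 + (-5)·0) = (5, -1, 6)
w2 = Bw1 = (5·5 + (-1)·(-1) + 2·6; (-1)·5 + 5·(-1) + 2·6; 6·5 + (-5)·(-1) + (-5)·6) = (38, 2, 5)
w3 = Bw2 = (198, -18, 193)
Bw3 = (1394, 98, 313)
w3·Bw3 = 334657; w3·w3 = 76777; μ ≈ 334657/76777 = 4.35882

4.35882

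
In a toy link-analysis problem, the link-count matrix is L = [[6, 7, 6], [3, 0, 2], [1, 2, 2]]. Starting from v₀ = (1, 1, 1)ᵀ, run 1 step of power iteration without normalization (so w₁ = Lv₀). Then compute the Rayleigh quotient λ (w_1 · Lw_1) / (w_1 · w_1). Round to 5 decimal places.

9.56448

w1 = Lv₀ = (19, 5, 5)
Lw1 = (179, 67, 39)
w1·Lw1 = 19·179 + 5·67 + 5·39 = 3931; w1·w1 = 19·19 + 5·5 + 5·5 = 411
λ ≈ 3931/411 = 9.56448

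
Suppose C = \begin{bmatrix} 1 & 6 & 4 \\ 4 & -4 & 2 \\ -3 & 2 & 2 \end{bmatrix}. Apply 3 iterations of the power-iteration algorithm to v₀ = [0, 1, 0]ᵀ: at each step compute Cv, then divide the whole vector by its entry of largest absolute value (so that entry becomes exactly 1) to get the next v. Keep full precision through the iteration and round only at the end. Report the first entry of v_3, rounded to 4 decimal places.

Cv0 = (6.00000, -4.00000, 2.00000); divide by 6.00000 → v1 = (1.00000, -0.66667, 0.33333)
Cv1 = (-1.66667, 7.33333, -3.66667); divide by 7.33333 → v2 = (-0.22727, 1.00000, -0.50000)
Cv2 = (3.77273, -5.90909, 1.68182); divide by -5.90909 → v3 = (-0.63846, 1.00000, -0.28462)
Requested entry of v3: 166/-260 = -0.6385

-0.6385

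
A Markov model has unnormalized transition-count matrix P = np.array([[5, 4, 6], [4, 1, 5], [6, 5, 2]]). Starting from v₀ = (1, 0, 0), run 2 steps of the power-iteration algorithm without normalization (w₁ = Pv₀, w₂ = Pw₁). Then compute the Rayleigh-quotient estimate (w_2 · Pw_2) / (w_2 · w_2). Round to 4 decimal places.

λ ≈ 12.9467

w1 = Pv₀ = (5·1 + 4·0 + 6·0; 4·1 + 1·0 + 5·0; 6·1 + 5·0 + 2·0) = (5, 4, 6)
w2 = Pw1 = (5·5 + 4·4 + 6·6; 4·5 + 1·4 + 5·6; 6·5 + 5·4 + 2·6) = (77, 54, 62)
Pw2 = (973, 672, 856)
w2·Pw2 = 77·973 + 54·672 + 62·856 = 164281; w2·w2 = 77·77 + 54·54 + 62·62 = 12689
λ ≈ 164281/12689 = 12.9467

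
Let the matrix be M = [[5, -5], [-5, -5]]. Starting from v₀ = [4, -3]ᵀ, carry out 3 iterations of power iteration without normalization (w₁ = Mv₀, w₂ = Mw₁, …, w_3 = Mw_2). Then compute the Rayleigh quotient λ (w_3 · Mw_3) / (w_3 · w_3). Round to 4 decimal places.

w1 = Mv₀ = (35, -5)
w2 = Mw1 = (200, -150)
w3 = Mw2 = (1750, -250)
Mw3 = (10000, -7500)
w3·Mw3 = 1750·10000 + (-250)·(-7500) = 19375000; w3·w3 = 1750·1750 + (-250)·(-250) = 3125000
λ ≈ 19375000/3125000 = 6.2000

λ ≈ 6.2000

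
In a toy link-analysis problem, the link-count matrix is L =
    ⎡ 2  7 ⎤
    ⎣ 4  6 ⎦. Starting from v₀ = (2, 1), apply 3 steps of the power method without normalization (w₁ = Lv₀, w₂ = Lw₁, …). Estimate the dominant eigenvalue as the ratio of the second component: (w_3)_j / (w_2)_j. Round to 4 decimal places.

9.7500

w1 = Lv₀ = (11, 14)
w2 = Lw1 = (120, 128)
w3 = Lw2 = (1136, 1248)
Ratio at component: 1248 / 128 = 9.7500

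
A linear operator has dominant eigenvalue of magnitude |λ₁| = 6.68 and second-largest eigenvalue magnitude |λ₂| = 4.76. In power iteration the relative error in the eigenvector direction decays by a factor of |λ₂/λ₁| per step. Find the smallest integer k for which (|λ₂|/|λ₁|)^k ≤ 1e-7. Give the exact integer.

48

|λ₂/λ₁| = 4.76/6.68 = 0.71257
Need k ≥ ln(1e-7) / ln(0.71257) = -16.1181 / -0.3389 ≈ 47.564
Smallest integer k satisfying the bound: 48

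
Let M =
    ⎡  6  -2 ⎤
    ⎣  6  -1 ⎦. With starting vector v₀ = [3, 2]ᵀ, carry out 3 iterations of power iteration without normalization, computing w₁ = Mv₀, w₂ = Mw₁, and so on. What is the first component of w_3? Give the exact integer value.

w1 = Mv₀ = (6·3 + (-2)·2; 6·3 + (-1)·2) = (14, 16)
w2 = Mw1 = (6·14 + (-2)·16; 6·14 + (-1)·16) = (52, 68)
w3 = Mw2 = (176, 244)
The requested component of w3 is 176.

176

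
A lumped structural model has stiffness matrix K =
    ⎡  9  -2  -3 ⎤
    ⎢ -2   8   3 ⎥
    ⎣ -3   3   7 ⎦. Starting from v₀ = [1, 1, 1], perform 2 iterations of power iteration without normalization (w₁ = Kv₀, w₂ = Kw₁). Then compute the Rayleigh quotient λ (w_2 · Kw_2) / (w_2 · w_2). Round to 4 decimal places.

λ ≈ 10.7118

w1 = Kv₀ = (9·1 + (-2)·1 + (-3)·1; (-2)·1 + 8·1 + 3·1; (-3)·1 + 3·1 + 7·1) = (4, 9, 7)
w2 = Kw1 = (9·4 + (-2)·9 + (-3)·7; (-2)·4 + 8·9 + 3·7; (-3)·4 + 3·9 + 7·7) = (-3, 85, 64)
Kw2 = (-389, 878, 712)
w2·Kw2 = (-3)·(-389) + 85·878 + 64·712 = 121365; w2·w2 = (-3)·(-3) + 85·85 + 64·64 = 11330
λ ≈ 121365/11330 = 10.7118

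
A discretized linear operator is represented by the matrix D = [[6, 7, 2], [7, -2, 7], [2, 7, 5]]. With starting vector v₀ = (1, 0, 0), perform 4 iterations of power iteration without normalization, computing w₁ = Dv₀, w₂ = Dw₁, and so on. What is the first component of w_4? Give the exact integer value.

14726

w1 = Dv₀ = (6·1 + 7·0 + 2·0; 7·1 + (-2)·0 + 7·0; 2·1 + 7·0 + 5·0) = (6, 7, 2)
w2 = Dw1 = (6·6 + 7·7 + 2·2; 7·6 + (-2)·7 + 7·2; 2·6 + 7·7 + 5·2) = (89, 42, 71)
w3 = Dw2 = (970, 1036, 827)
w4 = Dw3 = (14726, 10507, 13327)
The requested component of w4 is 14726.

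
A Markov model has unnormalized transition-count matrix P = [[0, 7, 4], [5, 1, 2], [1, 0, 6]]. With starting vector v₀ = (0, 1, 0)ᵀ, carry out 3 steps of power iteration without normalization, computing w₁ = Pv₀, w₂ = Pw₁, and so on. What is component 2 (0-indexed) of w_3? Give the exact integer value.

49

w1 = Pv₀ = (0·0 + 7·1 + 4·0; 5·0 + 1·1 + 2·0; 1·0 + 0·1 + 6·0) = (7, 1, 0)
w2 = Pw1 = (0·7 + 7·1 + 4·0; 5·7 + 1·1 + 2·0; 1·7 + 0·1 + 6·0) = (7, 36, 7)
w3 = Pw2 = (280, 85, 49)
The requested component of w3 is 49.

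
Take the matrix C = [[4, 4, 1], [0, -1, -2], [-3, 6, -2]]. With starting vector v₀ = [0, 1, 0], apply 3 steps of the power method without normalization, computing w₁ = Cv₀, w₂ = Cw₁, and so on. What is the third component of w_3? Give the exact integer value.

w1 = Cv₀ = (4·0 + 4·1 + 1·0; 0·0 + (-1)·1 + (-2)·0; (-3)·0 + 6·1 + (-2)·0) = (4, -1, 6)
w2 = Cw1 = (4·4 + 4·(-1) + 1·6; 0·4 + (-1)·(-1) + (-2)·6; (-3)·4 + 6·(-1) + (-2)·6) = (18, -11, -30)
w3 = Cw2 = (-2, 71, -60)
The requested component of w3 is -60.

-60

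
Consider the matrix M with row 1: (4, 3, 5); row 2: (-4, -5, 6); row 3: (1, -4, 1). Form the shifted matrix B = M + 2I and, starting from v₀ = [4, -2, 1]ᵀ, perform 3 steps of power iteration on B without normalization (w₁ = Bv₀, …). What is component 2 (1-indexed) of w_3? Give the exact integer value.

B = M + 2I has rows (6, 3, 5); (-4, -3, 6); (1, -4, 3)
w1 = Bv₀ = (6·4 + 3·(-2) + 5·1; (-4)·4 + (-3)·(-2) + 6·1; 1·4 + (-4)·(-2) + 3·1) = (23, -4, 15)
w2 = Bw1 = (6·23 + 3·(-4) + 5·15; (-4)·23 + (-3)·(-4) + 6·15; 1·23 + (-4)·(-4) + 3·15) = (201, 10, 84)
w3 = Bw2 = (1656, -330, 413)
Requested component of w3: -330

-330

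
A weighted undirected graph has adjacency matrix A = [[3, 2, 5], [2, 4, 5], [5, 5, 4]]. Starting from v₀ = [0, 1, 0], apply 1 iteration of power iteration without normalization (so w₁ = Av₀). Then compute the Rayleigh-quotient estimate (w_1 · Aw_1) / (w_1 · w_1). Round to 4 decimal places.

11.2889

w1 = Av₀ = (2, 4, 5)
Aw1 = (39, 45, 50)
w1·Aw1 = 2·39 + 4·45 + 5·50 = 508; w1·w1 = 2·2 + 4·4 + 5·5 = 45
λ ≈ 508/45 = 11.2889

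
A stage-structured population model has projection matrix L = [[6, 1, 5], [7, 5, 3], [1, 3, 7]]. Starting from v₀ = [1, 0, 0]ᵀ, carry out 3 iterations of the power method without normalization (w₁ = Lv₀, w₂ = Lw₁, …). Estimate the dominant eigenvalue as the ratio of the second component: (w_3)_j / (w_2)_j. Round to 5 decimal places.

λ ≈ 10.47500

w1 = Lv₀ = (6·1 + 1·0 + 5·0; 7·1 + 5·0 + 3·0; 1·1 + 3·0 + 7·0) = (6, 7, 1)
w2 = Lw1 = (6·6 + 1·7 + 5·1; 7·6 + 5·7 + 3·1; 1·6 + 3·7 + 7·1) = (48, 80, 34)
w3 = Lw2 = (538, 838, 526)
Ratio at component: 838 / 80 = 10.47500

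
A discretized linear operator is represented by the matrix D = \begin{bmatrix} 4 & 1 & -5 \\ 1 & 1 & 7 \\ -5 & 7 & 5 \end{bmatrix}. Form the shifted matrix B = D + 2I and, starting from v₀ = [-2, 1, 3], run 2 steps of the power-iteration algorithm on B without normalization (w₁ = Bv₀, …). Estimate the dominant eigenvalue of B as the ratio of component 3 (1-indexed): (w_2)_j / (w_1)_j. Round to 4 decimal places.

μ ≈ 14.4737

B = D + 2I has rows (6, 1, -5); (1, 3, 7); (-5, 7, 7)
w1 = Bv₀ = (6·(-2) + 1·1 + (-5)·3; 1·(-2) + 3·1 + 7·3; (-5)·(-2) + 7·1 + 7·3) = (-26, 22, 38)
w2 = Bw1 = (6·(-26) + 1·22 + (-5)·38; 1·(-26) + 3·22 + 7·38; (-5)·(-26) + 7·22 + 7·38) = (-324, 306, 550)
Ratio: 550/38 = 14.4737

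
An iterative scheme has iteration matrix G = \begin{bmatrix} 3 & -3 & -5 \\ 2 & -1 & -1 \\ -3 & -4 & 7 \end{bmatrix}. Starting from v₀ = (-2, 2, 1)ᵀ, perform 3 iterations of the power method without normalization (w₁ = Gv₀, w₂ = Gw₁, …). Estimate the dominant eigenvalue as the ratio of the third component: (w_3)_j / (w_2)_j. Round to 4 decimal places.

w1 = Gv₀ = (3·(-2) + (-3)·2 + (-5)·1; 2·(-2) + (-1)·2 + (-1)·1; (-3)·(-2) + (-4)·2 + 7·1) = (-17, -7, 5)
w2 = Gw1 = (3·(-17) + (-3)·(-7) + (-5)·5; 2·(-17) + (-1)·(-7) + (-1)·5; (-3)·(-17) + (-4)·(-7) + 7·5) = (-55, -32, 114)
w3 = Gw2 = (-639, -192, 1091)
Ratio at component: 1091 / 114 = 9.5702

9.5702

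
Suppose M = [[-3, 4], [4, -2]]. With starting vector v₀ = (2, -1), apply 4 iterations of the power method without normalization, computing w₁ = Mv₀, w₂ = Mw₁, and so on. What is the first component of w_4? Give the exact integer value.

2950

w1 = Mv₀ = ((-3)·2 + 4·(-1); 4·2 + (-2)·(-1)) = (-10, 10)
w2 = Mw1 = ((-3)·(-10) + 4·10; 4·(-10) + (-2)·10) = (70, -60)
w3 = Mw2 = (-450, 400)
w4 = Mw3 = (2950, -2600)
The requested component of w4 is 2950.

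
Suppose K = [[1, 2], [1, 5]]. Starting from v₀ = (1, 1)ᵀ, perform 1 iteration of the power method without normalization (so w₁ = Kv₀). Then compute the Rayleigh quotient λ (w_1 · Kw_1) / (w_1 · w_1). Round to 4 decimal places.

w1 = Kv₀ = (1·1 + 2·1; 1·1 + 5·1) = (3, 6)
Kw1 = (15, 33)
w1·Kw1 = 3·15 + 6·33 = 243; w1·w1 = 3·3 + 6·6 = 45
λ ≈ 243/45 = 5.4000

5.4000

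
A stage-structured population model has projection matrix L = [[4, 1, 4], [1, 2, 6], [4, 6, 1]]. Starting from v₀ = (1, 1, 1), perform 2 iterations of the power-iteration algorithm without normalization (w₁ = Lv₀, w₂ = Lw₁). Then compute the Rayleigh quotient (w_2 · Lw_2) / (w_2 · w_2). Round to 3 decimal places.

w1 = Lv₀ = (9, 9, 11)
w2 = Lw1 = (89, 93, 101)
Lw2 = (853, 881, 1015)
w2·Lw2 = 89·853 + 93·881 + 101·1015 = 260365; w2·w2 = 89·89 + 93·93 + 101·101 = 26771
λ ≈ 260365/26771 = 9.726

λ ≈ 9.726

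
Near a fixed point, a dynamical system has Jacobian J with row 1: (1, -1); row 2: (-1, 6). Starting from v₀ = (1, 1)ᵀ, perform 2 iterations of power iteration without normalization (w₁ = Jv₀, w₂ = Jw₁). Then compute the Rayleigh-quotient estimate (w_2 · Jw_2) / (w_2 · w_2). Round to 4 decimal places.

6.1892

w1 = Jv₀ = (0, 5)
w2 = Jw1 = (-5, 30)
Jw2 = (-35, 185)
w2·Jw2 = (-5)·(-35) + 30·185 = 5725; w2·w2 = (-5)·(-5) + 30·30 = 925
λ ≈ 5725/925 = 6.1892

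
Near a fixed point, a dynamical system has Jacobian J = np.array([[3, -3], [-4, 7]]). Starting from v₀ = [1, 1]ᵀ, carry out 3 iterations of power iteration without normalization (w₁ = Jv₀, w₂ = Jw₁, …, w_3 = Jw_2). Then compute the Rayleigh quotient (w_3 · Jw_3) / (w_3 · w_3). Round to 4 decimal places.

8.9931

w1 = Jv₀ = (3·1 + (-3)·1; (-4)·1 + 7·1) = (0, 3)
w2 = Jw1 = (3·0 + (-3)·3; (-4)·0 + 7·3) = (-9, 21)
w3 = Jw2 = (-90, 183)
Jw3 = (-819, 1641)
w3·Jw3 = (-90)·(-819) + 183·1641 = 374013; w3·w3 = (-90)·(-90) + 183·183 = 41589
λ ≈ 374013/41589 = 8.9931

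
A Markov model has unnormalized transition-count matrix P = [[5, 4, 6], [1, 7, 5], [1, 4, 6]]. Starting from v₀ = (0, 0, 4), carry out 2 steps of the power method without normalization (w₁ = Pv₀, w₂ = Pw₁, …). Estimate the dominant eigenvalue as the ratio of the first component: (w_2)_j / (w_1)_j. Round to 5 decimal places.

w1 = Pv₀ = (24, 20, 24)
w2 = Pw1 = (344, 284, 248)
Ratio at component: 344 / 24 = 14.33333

λ ≈ 14.33333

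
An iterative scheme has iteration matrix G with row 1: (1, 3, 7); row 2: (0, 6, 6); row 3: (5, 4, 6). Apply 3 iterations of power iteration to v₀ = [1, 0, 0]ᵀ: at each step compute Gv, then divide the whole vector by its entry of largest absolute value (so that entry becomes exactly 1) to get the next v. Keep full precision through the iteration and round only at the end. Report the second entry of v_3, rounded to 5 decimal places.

0.76471

Gv0 = (1.000000, 0.000000, 5.000000); divide by 5.000000 → v1 = (0.200000, 0.000000, 1.000000)
Gv1 = (7.200000, 6.000000, 7.000000); divide by 7.200000 → v2 = (1.000000, 0.833333, 0.972222)
Gv2 = (10.305556, 10.833333, 14.166667); divide by 14.166667 → v3 = (0.727451, 0.764706, 1.000000)
Requested entry of v3: 390/510 = 0.76471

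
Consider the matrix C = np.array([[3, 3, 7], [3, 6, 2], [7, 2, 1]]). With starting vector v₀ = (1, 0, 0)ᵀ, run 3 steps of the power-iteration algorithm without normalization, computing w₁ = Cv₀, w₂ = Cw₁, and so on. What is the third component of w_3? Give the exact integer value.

585

w1 = Cv₀ = (3, 3, 7)
w2 = Cw1 = (67, 41, 34)
w3 = Cw2 = (562, 515, 585)
The requested component of w3 is 585.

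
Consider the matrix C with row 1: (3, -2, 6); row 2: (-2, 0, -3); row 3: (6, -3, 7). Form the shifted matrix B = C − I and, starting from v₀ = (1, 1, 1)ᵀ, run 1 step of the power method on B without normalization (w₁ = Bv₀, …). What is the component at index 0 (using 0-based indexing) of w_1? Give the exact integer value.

6

B = C − I has rows (2, -2, 6); (-2, -1, -3); (6, -3, 6)
w1 = Bv₀ = (6, -6, 9)
Requested component of w1: 6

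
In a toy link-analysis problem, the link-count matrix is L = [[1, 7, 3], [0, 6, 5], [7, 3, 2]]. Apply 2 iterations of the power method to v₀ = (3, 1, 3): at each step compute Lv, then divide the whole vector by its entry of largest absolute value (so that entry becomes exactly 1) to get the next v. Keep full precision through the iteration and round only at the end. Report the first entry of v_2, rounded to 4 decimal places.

Lv0 = (19.00000, 21.00000, 30.00000); divide by 30.00000 → v1 = (0.63333, 0.70000, 1.00000)
Lv1 = (8.53333, 9.20000, 8.53333); divide by 9.20000 → v2 = (0.92754, 1.00000, 0.92754)
Requested entry of v2: 256/276 = 0.9275

0.9275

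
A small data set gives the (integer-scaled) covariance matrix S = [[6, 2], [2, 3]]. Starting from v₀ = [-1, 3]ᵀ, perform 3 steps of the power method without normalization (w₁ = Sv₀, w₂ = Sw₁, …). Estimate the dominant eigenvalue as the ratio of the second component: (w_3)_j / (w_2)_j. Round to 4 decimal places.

w1 = Sv₀ = (0, 7)
w2 = Sw1 = (14, 21)
w3 = Sw2 = (126, 91)
Ratio at component: 91 / 21 = 4.3333

4.3333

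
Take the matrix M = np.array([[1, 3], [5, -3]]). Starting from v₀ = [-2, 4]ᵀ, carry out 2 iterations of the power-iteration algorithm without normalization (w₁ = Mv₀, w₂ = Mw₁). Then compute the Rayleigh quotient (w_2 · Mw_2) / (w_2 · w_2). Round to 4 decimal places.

-5.3761

w1 = Mv₀ = (1·(-2) + 3·4; 5·(-2) + (-3)·4) = (10, -22)
w2 = Mw1 = (1·10 + 3·(-22); 5·10 + (-3)·(-22)) = (-56, 116)
Mw2 = (292, -628)
w2·Mw2 = (-56)·292 + 116·(-628) = -89200; w2·w2 = (-56)·(-56) + 116·116 = 16592
λ ≈ -89200/16592 = -5.3761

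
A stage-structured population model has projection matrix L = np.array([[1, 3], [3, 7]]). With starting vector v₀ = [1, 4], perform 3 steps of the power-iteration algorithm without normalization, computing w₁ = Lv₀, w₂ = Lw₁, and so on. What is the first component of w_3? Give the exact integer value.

874

w1 = Lv₀ = (1·1 + 3·4; 3·1 + 7·4) = (13, 31)
w2 = Lw1 = (1·13 + 3·31; 3·13 + 7·31) = (106, 256)
w3 = Lw2 = (874, 2110)
The requested component of w3 is 874.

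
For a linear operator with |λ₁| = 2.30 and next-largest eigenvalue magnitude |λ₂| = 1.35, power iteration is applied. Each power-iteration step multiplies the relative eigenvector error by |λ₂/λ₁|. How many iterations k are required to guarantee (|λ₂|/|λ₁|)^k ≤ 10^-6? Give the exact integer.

|λ₂/λ₁| = 1.35/2.30 = 0.58696
Need k ≥ ln(10^-6) / ln(0.58696) = -13.8155 / -0.5328 ≈ 25.930
Smallest integer k satisfying the bound: 26

26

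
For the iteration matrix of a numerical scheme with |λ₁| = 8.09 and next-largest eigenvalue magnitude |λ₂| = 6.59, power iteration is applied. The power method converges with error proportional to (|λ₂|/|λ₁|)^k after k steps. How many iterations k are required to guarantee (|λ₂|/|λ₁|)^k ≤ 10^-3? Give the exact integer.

|λ₂/λ₁| = 6.59/8.09 = 0.81459
Need k ≥ ln(10^-3) / ln(0.81459) = -6.9078 / -0.2051 ≈ 33.684
Smallest integer k satisfying the bound: 34

34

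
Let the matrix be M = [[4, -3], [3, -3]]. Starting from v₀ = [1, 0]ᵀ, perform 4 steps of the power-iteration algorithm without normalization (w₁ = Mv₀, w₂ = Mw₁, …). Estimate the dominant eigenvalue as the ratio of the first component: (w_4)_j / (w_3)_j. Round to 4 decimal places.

w1 = Mv₀ = (4·1 + (-3)·0; 3·1 + (-3)·0) = (4, 3)
w2 = Mw1 = (4·4 + (-3)·3; 3·4 + (-3)·3) = (7, 3)
w3 = Mw2 = (19, 12)
w4 = Mw3 = (40, 21)
Ratio at component: 40 / 19 = 2.1053

λ ≈ 2.1053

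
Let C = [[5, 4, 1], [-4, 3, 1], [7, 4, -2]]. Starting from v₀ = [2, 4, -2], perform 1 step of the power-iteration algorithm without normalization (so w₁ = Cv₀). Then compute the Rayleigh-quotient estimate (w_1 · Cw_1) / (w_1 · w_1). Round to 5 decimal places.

λ ≈ 4.29032

w1 = Cv₀ = (24, 2, 34)
Cw1 = (162, -56, 108)
w1·Cw1 = 24·162 + 2·(-56) + 34·108 = 7448; w1·w1 = 24·24 + 2·2 + 34·34 = 1736
λ ≈ 7448/1736 = 4.29032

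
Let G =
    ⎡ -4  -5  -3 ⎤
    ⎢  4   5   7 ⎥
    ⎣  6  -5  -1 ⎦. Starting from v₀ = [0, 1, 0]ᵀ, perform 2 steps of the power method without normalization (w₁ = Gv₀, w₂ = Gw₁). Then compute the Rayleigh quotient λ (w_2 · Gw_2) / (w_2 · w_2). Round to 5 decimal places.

λ ≈ 0.97143

w1 = Gv₀ = ((-4)·0 + (-5)·1 + (-3)·0; 4·0 + 5·1 + 7·0; 6·0 + (-5)·1 + (-1)·0) = (-5, 5, -5)
w2 = Gw1 = ((-4)·(-5) + (-5)·5 + (-3)·(-5); 4·(-5) + 5·5 + 7·(-5); 6·(-5) + (-5)·5 + (-1)·(-5)) = (10, -30, -50)
Gw2 = (260, -460, 260)
w2·Gw2 = 10·260 + (-30)·(-460) + (-50)·260 = 3400; w2·w2 = 10·10 + (-30)·(-30) + (-50)·(-50) = 3500
λ ≈ 3400/3500 = 0.97143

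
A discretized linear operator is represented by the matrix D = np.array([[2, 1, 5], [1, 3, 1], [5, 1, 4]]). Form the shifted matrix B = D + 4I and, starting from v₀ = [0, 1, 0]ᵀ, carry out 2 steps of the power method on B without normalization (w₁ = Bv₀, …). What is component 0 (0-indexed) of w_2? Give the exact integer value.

B = D + 4I has rows (6, 1, 5); (1, 7, 1); (5, 1, 8)
w1 = Bv₀ = (6·0 + 1·1 + 5·0; 1·0 + 7·1 + 1·0; 5·0 + 1·1 + 8·0) = (1, 7, 1)
w2 = Bw1 = (6·1 + 1·7 + 5·1; 1·1 + 7·7 + 1·1; 5·1 + 1·7 + 8·1) = (18, 51, 20)
Requested component of w2: 18

18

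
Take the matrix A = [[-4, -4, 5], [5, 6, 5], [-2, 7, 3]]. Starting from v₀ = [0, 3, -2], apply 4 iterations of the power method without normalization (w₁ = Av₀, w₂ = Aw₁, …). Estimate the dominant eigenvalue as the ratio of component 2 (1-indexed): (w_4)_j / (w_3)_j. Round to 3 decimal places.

w1 = Av₀ = ((-4)·0 + (-4)·3 + 5·(-2); 5·0 + 6·3 + 5·(-2); (-2)·0 + 7·3 + 3·(-2)) = (-22, 8, 15)
w2 = Aw1 = ((-4)·(-22) + (-4)·8 + 5·15; 5·(-22) + 6·8 + 5·15; (-2)·(-22) + 7·8 + 3·15) = (131, 13, 145)
w3 = Aw2 = (149, 1458, 264)
w4 = Aw3 = (-5108, 10813, 10700)
Ratio at component: 10813 / 1458 = 7.416

λ ≈ 7.416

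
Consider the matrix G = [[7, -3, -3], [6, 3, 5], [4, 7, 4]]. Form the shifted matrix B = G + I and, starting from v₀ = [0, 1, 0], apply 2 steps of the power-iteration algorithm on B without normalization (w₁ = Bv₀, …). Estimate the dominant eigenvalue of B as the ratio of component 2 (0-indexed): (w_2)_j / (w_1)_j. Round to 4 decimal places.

μ ≈ 7.2857

B = G + I has rows (8, -3, -3); (6, 4, 5); (4, 7, 5)
w1 = Bv₀ = (8·0 + (-3)·1 + (-3)·0; 6·0 + 4·1 + 5·0; 4·0 + 7·1 + 5·0) = (-3, 4, 7)
w2 = Bw1 = (8·(-3) + (-3)·4 + (-3)·7; 6·(-3) + 4·4 + 5·7; 4·(-3) + 7·4 + 5·7) = (-57, 33, 51)
Ratio: 51/7 = 7.2857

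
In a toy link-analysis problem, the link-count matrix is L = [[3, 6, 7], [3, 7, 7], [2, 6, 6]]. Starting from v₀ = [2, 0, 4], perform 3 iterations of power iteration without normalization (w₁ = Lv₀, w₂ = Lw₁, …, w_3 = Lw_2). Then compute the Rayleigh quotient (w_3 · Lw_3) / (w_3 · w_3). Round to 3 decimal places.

15.567

w1 = Lv₀ = (3·2 + 6·0 + 7·4; 3·2 + 7·0 + 7·4; 2·2 + 6·0 + 6·4) = (34, 34, 28)
w2 = Lw1 = (3·34 + 6·34 + 7·28; 3·34 + 7·34 + 7·28; 2·34 + 6·34 + 6·28) = (502, 536, 440)
w3 = Lw2 = (7802, 8338, 6860)
Lw3 = (121454, 129792, 106792)
w3·Lw3 = 7802·121454 + 8338·129792 + 6860·106792 = 2762382924; w3·w3 = 7802·7802 + 8338·8338 + 6860·6860 = 177453048
λ ≈ 2762382924/177453048 = 15.567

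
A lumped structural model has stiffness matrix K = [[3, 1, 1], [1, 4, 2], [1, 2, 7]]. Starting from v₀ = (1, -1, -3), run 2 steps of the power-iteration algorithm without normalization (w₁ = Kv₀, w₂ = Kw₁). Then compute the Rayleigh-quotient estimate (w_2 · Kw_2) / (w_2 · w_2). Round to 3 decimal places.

λ ≈ 8.302

w1 = Kv₀ = (-1, -9, -22)
w2 = Kw1 = (-34, -81, -173)
Kw2 = (-356, -704, -1407)
w2·Kw2 = (-34)·(-356) + (-81)·(-704) + (-173)·(-1407) = 312539; w2·w2 = (-34)·(-34) + (-81)·(-81) + (-173)·(-173) = 37646
λ ≈ 312539/37646 = 8.302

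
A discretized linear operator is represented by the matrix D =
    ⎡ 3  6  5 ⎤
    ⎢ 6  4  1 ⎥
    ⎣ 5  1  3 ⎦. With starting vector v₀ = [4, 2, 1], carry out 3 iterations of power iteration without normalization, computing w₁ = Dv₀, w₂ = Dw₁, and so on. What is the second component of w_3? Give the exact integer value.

w1 = Dv₀ = (29, 33, 25)
w2 = Dw1 = (410, 331, 253)
w3 = Dw2 = (4481, 4037, 3140)
The requested component of w3 is 4037.

4037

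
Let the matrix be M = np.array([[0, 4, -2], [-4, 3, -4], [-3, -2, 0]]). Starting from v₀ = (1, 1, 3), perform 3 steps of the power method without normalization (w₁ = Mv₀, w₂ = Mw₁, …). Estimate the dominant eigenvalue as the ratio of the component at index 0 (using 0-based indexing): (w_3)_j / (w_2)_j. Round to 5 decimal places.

w1 = Mv₀ = (0·1 + 4·1 + (-2)·3; (-4)·1 + 3·1 + (-4)·3; (-3)·1 + (-2)·1 + 0·3) = (-2, -13, -5)
w2 = Mw1 = (0·(-2) + 4·(-13) + (-2)·(-5); (-4)·(-2) + 3·(-13) + (-4)·(-5); (-3)·(-2) + (-2)·(-13) + 0·(-5)) = (-42, -11, 32)
w3 = Mw2 = (-108, 7, 148)
Ratio at component: -108 / -42 = 2.57143

2.57143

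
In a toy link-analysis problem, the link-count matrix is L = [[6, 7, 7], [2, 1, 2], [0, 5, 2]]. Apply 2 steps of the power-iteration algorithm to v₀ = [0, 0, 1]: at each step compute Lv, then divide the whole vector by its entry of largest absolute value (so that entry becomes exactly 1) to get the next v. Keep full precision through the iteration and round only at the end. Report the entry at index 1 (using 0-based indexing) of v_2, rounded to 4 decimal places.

Lv0 = (7.00000, 2.00000, 2.00000); divide by 7.00000 → v1 = (1.00000, 0.28571, 0.28571)
Lv1 = (10.00000, 2.85714, 2.00000); divide by 10.00000 → v2 = (1.00000, 0.28571, 0.20000)
Requested entry of v2: 20/70 = 0.2857

0.2857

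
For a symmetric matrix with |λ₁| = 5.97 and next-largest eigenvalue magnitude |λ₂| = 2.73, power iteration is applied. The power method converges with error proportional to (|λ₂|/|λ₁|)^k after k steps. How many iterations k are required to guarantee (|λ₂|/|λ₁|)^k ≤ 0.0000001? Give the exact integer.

|λ₂/λ₁| = 2.73/5.97 = 0.45729
Need k ≥ ln(0.0000001) / ln(0.45729) = -16.1181 / -0.7824 ≈ 20.600
Smallest integer k satisfying the bound: 21

21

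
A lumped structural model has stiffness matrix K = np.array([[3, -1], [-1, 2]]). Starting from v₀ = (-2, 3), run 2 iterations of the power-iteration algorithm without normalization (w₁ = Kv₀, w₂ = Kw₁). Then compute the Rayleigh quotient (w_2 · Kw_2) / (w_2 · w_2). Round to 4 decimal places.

w1 = Kv₀ = (-9, 8)
w2 = Kw1 = (-35, 25)
Kw2 = (-130, 85)
w2·Kw2 = (-35)·(-130) + 25·85 = 6675; w2·w2 = (-35)·(-35) + 25·25 = 1850
λ ≈ 6675/1850 = 3.6081

λ ≈ 3.6081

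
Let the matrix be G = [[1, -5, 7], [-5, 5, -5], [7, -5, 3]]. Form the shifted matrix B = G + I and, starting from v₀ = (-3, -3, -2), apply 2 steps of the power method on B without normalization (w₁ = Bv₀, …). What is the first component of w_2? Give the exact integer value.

-143

B = G + I has rows (2, -5, 7); (-5, 6, -5); (7, -5, 4)
w1 = Bv₀ = (-5, 7, -14)
w2 = Bw1 = (-143, 137, -126)
Requested component of w2: -143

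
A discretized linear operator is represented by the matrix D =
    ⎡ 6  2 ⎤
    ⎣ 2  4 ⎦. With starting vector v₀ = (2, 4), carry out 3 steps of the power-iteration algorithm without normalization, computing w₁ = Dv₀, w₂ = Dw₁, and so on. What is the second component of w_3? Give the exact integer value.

w1 = Dv₀ = (6·2 + 2·4; 2·2 + 4·4) = (20, 20)
w2 = Dw1 = (6·20 + 2·20; 2·20 + 4·20) = (160, 120)
w3 = Dw2 = (1200, 800)
The requested component of w3 is 800.

800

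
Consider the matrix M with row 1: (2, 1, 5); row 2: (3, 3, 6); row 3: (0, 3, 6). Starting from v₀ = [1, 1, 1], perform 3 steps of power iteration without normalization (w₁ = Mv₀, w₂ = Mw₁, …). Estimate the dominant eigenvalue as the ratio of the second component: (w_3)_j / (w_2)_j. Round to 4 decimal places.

w1 = Mv₀ = (8, 12, 9)
w2 = Mw1 = (73, 114, 90)
w3 = Mw2 = (710, 1101, 882)
Ratio at component: 1101 / 114 = 9.6579

λ ≈ 9.6579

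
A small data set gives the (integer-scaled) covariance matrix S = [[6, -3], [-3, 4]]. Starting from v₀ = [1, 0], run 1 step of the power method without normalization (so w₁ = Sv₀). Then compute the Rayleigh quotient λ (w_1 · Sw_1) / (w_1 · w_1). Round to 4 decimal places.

8.0000

w1 = Sv₀ = (6·1 + (-3)·0; (-3)·1 + 4·0) = (6, -3)
Sw1 = (45, -30)
w1·Sw1 = 6·45 + (-3)·(-30) = 360; w1·w1 = 6·6 + (-3)·(-3) = 45
λ ≈ 360/45 = 8.0000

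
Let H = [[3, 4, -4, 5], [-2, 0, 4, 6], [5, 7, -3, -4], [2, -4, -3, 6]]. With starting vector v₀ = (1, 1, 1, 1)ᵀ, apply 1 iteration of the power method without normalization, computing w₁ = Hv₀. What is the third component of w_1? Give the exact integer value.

w1 = Hv₀ = (3·1 + 4·1 + (-4)·1 + 5·1; (-2)·1 + 0·1 + 4·1 + 6·1; 5·1 + 7·1 + (-3)·1 + (-4)·1; 2·1 + (-4)·1 + (-3)·1 + 6·1) = (8, 8, 5, 1)
The requested component of w1 is 5.

5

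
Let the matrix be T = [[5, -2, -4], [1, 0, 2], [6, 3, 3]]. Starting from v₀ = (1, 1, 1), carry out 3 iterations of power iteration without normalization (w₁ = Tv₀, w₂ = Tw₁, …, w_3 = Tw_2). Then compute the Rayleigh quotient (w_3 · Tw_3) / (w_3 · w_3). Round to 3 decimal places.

w1 = Tv₀ = (-1, 3, 12)
w2 = Tw1 = (-59, 23, 39)
w3 = Tw2 = (-497, 19, -168)
Tw3 = (-1851, -833, -3429)
w3·Tw3 = (-497)·(-1851) + 19·(-833) + (-168)·(-3429) = 1480192; w3·w3 = (-497)·(-497) + 19·19 + (-168)·(-168) = 275594
λ ≈ 1480192/275594 = 5.371

5.371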